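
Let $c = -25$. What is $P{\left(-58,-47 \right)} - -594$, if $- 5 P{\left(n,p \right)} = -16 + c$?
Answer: $\frac{3011}{5} \approx 602.2$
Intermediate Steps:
$P{\left(n,p \right)} = \frac{41}{5}$ ($P{\left(n,p \right)} = - \frac{-16 - 25}{5} = \left(- \frac{1}{5}\right) \left(-41\right) = \frac{41}{5}$)
$P{\left(-58,-47 \right)} - -594 = \frac{41}{5} - -594 = \frac{41}{5} + 594 = \frac{3011}{5}$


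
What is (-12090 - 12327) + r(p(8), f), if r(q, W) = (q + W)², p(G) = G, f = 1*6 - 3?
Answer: -24296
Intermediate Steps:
f = 3 (f = 6 - 3 = 3)
r(q, W) = (W + q)²
(-12090 - 12327) + r(p(8), f) = (-12090 - 12327) + (3 + 8)² = -24417 + 11² = -24417 + 121 = -24296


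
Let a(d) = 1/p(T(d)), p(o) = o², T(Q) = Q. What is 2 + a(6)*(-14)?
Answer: 29/18 ≈ 1.6111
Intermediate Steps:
a(d) = d⁻² (a(d) = 1/(d²) = d⁻²)
2 + a(6)*(-14) = 2 - 14/6² = 2 + (1/36)*(-14) = 2 - 7/18 = 29/18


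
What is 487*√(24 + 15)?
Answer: 487*√39 ≈ 3041.3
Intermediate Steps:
487*√(24 + 15) = 487*√39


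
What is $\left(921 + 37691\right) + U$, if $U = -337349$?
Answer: $-298737$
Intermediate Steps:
$\left(921 + 37691\right) + U = \left(921 + 37691\right) - 337349 = 38612 - 337349 = -298737$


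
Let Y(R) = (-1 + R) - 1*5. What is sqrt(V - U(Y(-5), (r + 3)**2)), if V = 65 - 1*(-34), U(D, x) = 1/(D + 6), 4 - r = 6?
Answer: 4*sqrt(155)/5 ≈ 9.9599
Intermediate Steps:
r = -2 (r = 4 - 1*6 = 4 - 6 = -2)
Y(R) = -6 + R (Y(R) = (-1 + R) - 5 = -6 + R)
U(D, x) = 1/(6 + D)
V = 99 (V = 65 + 34 = 99)
sqrt(V - U(Y(-5), (r + 3)**2)) = sqrt(99 - 1/(6 + (-6 - 5))) = sqrt(99 - 1/(6 - 11)) = sqrt(99 - 1/(-5)) = sqrt(99 - 1*(-1/5)) = sqrt(99 + 1/5) = sqrt(496/5) = 4*sqrt(155)/5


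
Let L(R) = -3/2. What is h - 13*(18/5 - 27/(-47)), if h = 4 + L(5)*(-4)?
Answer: -10403/235 ≈ -44.268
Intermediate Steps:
L(R) = -3/2 (L(R) = -3*½ = -3/2)
h = 10 (h = 4 - 3/2*(-4) = 4 + 6 = 10)
h - 13*(18/5 - 27/(-47)) = 10 - 13*(18/5 - 27/(-47)) = 10 - 13*(18*(⅕) - 27*(-1/47)) = 10 - 13*(18/5 + 27/47) = 10 - 13*981/235 = 10 - 12753/235 = -10403/235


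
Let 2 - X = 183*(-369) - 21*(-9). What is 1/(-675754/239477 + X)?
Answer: 239477/16125705426 ≈ 1.4851e-5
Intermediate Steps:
X = 67340 (X = 2 - (183*(-369) - 21*(-9)) = 2 - (-67527 + 189) = 2 - 1*(-67338) = 2 + 67338 = 67340)
1/(-675754/239477 + X) = 1/(-675754/239477 + 67340) = 1/(16125705426/239477) = 239477/16125705426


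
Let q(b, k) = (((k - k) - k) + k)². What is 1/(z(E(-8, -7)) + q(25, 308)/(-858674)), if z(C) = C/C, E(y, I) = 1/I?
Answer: 1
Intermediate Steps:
q(b, k) = 0 (q(b, k) = ((0 - k) + k)² = (-k + k)² = 0² = 0)
z(C) = 1
1/(z(E(-8, -7)) + q(25, 308)/(-858674)) = 1/(1 + 0/(-858674)) = 1/(1 + 0*(-1/858674)) = 1/(1 + 0) = 1/1 = 1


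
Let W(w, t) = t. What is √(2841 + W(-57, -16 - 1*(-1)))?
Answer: 3*√314 ≈ 53.160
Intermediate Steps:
√(2841 + W(-57, -16 - 1*(-1))) = √(2841 + (-16 - 1*(-1))) = √(2841 + (-16 + 1)) = √(2841 - 15) = √2826 = 3*√314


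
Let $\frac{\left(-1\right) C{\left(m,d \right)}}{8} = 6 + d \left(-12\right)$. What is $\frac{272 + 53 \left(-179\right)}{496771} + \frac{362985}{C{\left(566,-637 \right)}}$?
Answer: $- \frac{12058958629}{2026825680} \approx -5.9497$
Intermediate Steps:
$C{\left(m,d \right)} = -48 + 96 d$ ($C{\left(m,d \right)} = - 8 \left(6 + d \left(-12\right)\right) = - 8 \left(6 - 12 d\right) = -48 + 96 d$)
$\frac{272 + 53 \left(-179\right)}{496771} + \frac{362985}{C{\left(566,-637 \right)}} = \frac{272 + 53 \left(-179\right)}{496771} + \frac{362985}{-48 + 96 \left(-637\right)} = \left(272 - 9487\right) \frac{1}{496771} + \frac{362985}{-48 - 61152} = \left(-9215\right) \frac{1}{496771} + \frac{362985}{-61200} = - \frac{9215}{496771} + 362985 \left(- \frac{1}{61200}\right) = - \frac{9215}{496771} - \frac{24199}{4080} = - \frac{12058958629}{2026825680}$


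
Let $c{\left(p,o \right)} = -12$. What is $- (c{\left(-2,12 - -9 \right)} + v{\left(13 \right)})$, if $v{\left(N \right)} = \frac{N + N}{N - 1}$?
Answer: $\frac{59}{6} \approx 9.8333$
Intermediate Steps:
$v{\left(N \right)} = \frac{2 N}{-1 + N}$
$- (c{\left(-2,12 - -9 \right)} + v{\left(13 \right)}) = - (-12 + 2 \cdot 13 \frac{1}{-1 + 13}) = - (-12 + 2 \cdot 13 \cdot \frac{1}{12}) = - (-12 + \frac{13}{6}) = \left(-1\right) \left(- \frac{59}{6}\right) = \frac{59}{6}$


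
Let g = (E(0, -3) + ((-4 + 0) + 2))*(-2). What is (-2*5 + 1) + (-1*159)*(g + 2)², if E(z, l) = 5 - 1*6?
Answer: -10185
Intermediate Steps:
E(z, l) = -1 (E(z, l) = 5 - 6 = -1)
g = 6 (g = (-1 + ((-4 + 0) + 2))*(-2) = (-1 + (-4 + 2))*(-2) = (-1 - 2)*(-2) = -3*(-2) = 6)
(-2*5 + 1) + (-1*159)*(g + 2)² = (-2*5 + 1) + (-1*159)*(6 + 2)² = (-10 + 1) - 159*8² = -9 - 159*64 = -9 - 10176 = -10185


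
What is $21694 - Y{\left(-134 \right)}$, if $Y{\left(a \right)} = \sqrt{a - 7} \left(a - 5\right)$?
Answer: $21694 + 139 i \sqrt{141} \approx 21694.0 + 1650.5 i$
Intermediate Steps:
$Y{\left(a \right)} = \sqrt{-7 + a} \left(-5 + a\right)$
$21694 - Y{\left(-134 \right)} = 21694 - \sqrt{-7 - 134} \left(-5 - 134\right) = 21694 - \sqrt{-141} \left(-139\right) = 21694 - i \sqrt{141} \left(-139\right) = 21694 - - 139 i \sqrt{141} = 21694 + 139 i \sqrt{141}$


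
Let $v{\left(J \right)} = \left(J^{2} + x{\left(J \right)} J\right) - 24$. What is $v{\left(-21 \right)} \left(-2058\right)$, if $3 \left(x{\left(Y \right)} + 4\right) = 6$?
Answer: $-944622$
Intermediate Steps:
$x{\left(Y \right)} = -2$ ($x{\left(Y \right)} = -4 + \frac{1}{3} \cdot 6 = -4 + 2 = -2$)
$v{\left(J \right)} = -24 + J^{2} - 2 J$ ($v{\left(J \right)} = \left(J^{2} - 2 J\right) - 24 = -24 + J^{2} - 2 J$)
$v{\left(-21 \right)} \left(-2058\right) = \left(-24 + \left(-21\right)^{2} - -42\right) \left(-2058\right) = \left(-24 + 441 + 42\right) \left(-2058\right) = 459 \left(-2058\right) = -944622$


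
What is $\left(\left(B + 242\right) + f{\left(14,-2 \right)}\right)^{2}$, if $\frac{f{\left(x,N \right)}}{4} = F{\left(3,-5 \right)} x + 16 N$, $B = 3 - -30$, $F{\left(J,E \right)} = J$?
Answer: $99225$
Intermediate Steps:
$B = 33$ ($B = 3 + 30 = 33$)
$f{\left(x,N \right)} = 12 x + 64 N$ ($f{\left(x,N \right)} = 4 \left(3 x + 16 N\right) = 12 x + 64 N$)
$\left(\left(B + 242\right) + f{\left(14,-2 \right)}\right)^{2} = \left(\left(33 + 242\right) + \left(12 \cdot 14 + 64 \left(-2\right)\right)\right)^{2} = \left(275 + \left(168 - 128\right)\right)^{2} = \left(275 + 40\right)^{2} = 315^{2} = 99225$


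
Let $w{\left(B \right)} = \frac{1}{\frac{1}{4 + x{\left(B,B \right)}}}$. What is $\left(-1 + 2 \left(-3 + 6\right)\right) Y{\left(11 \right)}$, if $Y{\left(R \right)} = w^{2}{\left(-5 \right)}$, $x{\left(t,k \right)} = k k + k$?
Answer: $2880$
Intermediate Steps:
$x{\left(t,k \right)} = k + k^{2}$ ($x{\left(t,k \right)} = k^{2} + k = k + k^{2}$)
$w{\left(B \right)} = 4 + B \left(1 + B\right)$ ($w{\left(B \right)} = \frac{1}{\frac{1}{4 + B \left(1 + B\right)}} = 4 + B \left(1 + B\right)$)
$Y{\left(R \right)} = 576$ ($Y{\left(R \right)} = \left(4 - 5 \left(1 - 5\right)\right)^{2} = \left(4 - -20\right)^{2} = \left(4 + 20\right)^{2} = 24^{2} = 576$)
$\left(-1 + 2 \left(-3 + 6\right)\right) Y{\left(11 \right)} = \left(-1 + 2 \left(-3 + 6\right)\right) 576 = \left(-1 + 2 \cdot 3\right) 576 = \left(-1 + 6\right) 576 = 5 \cdot 576 = 2880$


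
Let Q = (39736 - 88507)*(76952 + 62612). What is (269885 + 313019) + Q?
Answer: -6806092940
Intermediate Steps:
Q = -6806675844 (Q = -48771*139564 = -6806675844)
(269885 + 313019) + Q = (269885 + 313019) - 6806675844 = 582904 - 6806675844 = -6806092940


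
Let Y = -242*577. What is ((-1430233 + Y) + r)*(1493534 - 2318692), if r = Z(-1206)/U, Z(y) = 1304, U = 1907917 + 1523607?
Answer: 1111289021921622158/857881 ≈ 1.2954e+12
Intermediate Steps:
Y = -139634
U = 3431524
r = 326/857881 (r = 1304/3431524 = 1304*(1/3431524) = 326/857881 ≈ 0.00038001)
((-1430233 + Y) + r)*(1493534 - 2318692) = ((-1430233 - 139634) + 326/857881)*(1493534 - 2318692) = (-1569867 + 326/857881)*(-825158) = -1346759071501/857881*(-825158) = 1111289021921622158/857881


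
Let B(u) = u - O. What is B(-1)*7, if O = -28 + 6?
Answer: 147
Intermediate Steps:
O = -22
B(u) = 22 + u (B(u) = u - 1*(-22) = u + 22 = 22 + u)
B(-1)*7 = (22 - 1)*7 = 21*7 = 147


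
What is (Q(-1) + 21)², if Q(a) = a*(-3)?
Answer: 576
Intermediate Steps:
Q(a) = -3*a
(Q(-1) + 21)² = (-3*(-1) + 21)² = (3 + 21)² = 24² = 576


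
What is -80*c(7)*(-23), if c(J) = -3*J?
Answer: -38640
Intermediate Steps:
-80*c(7)*(-23) = -(-240)*7*(-23) = -80*(-21)*(-23) = 1680*(-23) = -38640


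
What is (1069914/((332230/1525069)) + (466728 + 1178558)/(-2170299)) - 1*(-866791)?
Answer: 2083125029932851512/360519218385 ≈ 5.7781e+6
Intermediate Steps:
(1069914/((332230/1525069)) + (466728 + 1178558)/(-2170299)) - 1*(-866791) = (1069914/((332230*(1/1525069))) + 1645286*(-1/2170299)) + 866791 = (1069914/(332230/1525069) - 1645286/2170299) + 866791 = (1069914*(1525069/332230) - 1645286/2170299) + 866791 = (815846337033/166115 - 1645286/2170299) + 866791 = 1770630216109698977/360519218385 + 866791 = 2083125029932851512/360519218385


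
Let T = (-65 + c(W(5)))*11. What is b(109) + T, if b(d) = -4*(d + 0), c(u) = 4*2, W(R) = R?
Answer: -1063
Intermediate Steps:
c(u) = 8
b(d) = -4*d
T = -627 (T = (-65 + 8)*11 = -57*11 = -627)
b(109) + T = -4*109 - 627 = -436 - 627 = -1063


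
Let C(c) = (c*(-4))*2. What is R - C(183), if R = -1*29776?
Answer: -28312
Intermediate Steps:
R = -29776
C(c) = -8*c (C(c) = -4*c*2 = -8*c)
R - C(183) = -29776 - (-8)*183 = -29776 - 1*(-1464) = -29776 + 1464 = -28312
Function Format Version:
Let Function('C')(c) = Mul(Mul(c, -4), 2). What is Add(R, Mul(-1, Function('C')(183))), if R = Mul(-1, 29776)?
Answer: -28312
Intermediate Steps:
R = -29776
Function('C')(c) = Mul(-8, c) (Function('C')(c) = Mul(Mul(-4, c), 2) = Mul(-8, c))
Add(R, Mul(-1, Function('C')(183))) = Add(-29776, Mul(-1, Mul(-8, 183))) = Add(-29776, Mul(-1, -1464)) = Add(-29776, 1464) = -28312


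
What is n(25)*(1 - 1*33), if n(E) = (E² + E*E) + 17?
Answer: -40544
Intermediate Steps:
n(E) = 17 + 2*E² (n(E) = (E² + E²) + 17 = 2*E² + 17 = 17 + 2*E²)
n(25)*(1 - 1*33) = (17 + 2*25²)*(1 - 1*33) = (17 + 2*625)*(1 - 33) = (17 + 1250)*(-32) = 1267*(-32) = -40544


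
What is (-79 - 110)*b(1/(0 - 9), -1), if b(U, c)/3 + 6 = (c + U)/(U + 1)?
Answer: 16443/4 ≈ 4110.8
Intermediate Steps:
b(U, c) = -18 + 3*(U + c)/(1 + U) (b(U, c) = -18 + 3*((c + U)/(U + 1)) = -18 + 3*((U + c)/(1 + U)) = -18 + 3*(U + c)/(1 + U))
(-79 - 110)*b(1/(0 - 9), -1) = (-79 - 110)*(3*(-6 - 1 - 5/(0 - 9))/(1 + 1/(0 - 9))) = -567*(-6 - 1 - 5/(-9))/(1 + 1/(-9)) = -567*(-6 - 1 - 5*(-⅑))/(1 - ⅑) = -567*(-6 - 1 + 5/9)/8/9 = -567*9*(-58)/(8*9) = -189*(-87/4) = 16443/4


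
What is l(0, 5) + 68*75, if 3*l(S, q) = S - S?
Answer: 5100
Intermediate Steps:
l(S, q) = 0 (l(S, q) = (S - S)/3 = (1/3)*0 = 0)
l(0, 5) + 68*75 = 0 + 68*75 = 0 + 5100 = 5100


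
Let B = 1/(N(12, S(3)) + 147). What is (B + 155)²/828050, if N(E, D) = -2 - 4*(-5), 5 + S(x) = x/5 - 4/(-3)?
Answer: 327065888/11271830625 ≈ 0.029016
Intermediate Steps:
S(x) = -11/3 + x/5 (S(x) = -5 + (x/5 - 4/(-3)) = -5 + (x*(⅕) - 4*(-⅓)) = -5 + (x/5 + 4/3) = -5 + (4/3 + x/5) = -11/3 + x/5)
N(E, D) = 18 (N(E, D) = -2 + 20 = 18)
B = 1/165 (B = 1/(18 + 147) = 1/165 ≈ 0.0060606)
(B + 155)²/828050 = (1/165 + 155)²/828050 = (25576/165)²*(1/828050) = (654131776/27225)*(1/828050) = 327065888/11271830625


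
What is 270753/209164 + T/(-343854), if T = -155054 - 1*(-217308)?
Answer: 40039103203/35960939028 ≈ 1.1134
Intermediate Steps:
T = 62254 (T = -155054 + 217308 = 62254)
270753/209164 + T/(-343854) = 270753/209164 + 62254/(-343854) = 270753*(1/209164) + 62254*(-1/343854) = 270753/209164 - 31127/171927 = 40039103203/35960939028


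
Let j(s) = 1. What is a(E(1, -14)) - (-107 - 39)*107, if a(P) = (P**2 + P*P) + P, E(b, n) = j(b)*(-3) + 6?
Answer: 15643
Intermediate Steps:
E(b, n) = 3 (E(b, n) = 1*(-3) + 6 = -3 + 6 = 3)
a(P) = P + 2*P**2 (a(P) = (P**2 + P**2) + P = 2*P**2 + P = P + 2*P**2)
a(E(1, -14)) - (-107 - 39)*107 = 3*(1 + 2*3) - (-107 - 39)*107 = 3*(1 + 6) - (-146)*107 = 3*7 - 1*(-15622) = 21 + 15622 = 15643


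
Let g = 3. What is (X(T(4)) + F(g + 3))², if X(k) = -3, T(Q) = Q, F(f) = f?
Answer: 9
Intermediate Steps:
(X(T(4)) + F(g + 3))² = (-3 + (3 + 3))² = (-3 + 6)² = 3² = 9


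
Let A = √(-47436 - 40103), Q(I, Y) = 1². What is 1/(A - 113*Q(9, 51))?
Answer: -113/100308 - I*√87539/100308 ≈ -0.0011265 - 0.0029496*I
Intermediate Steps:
Q(I, Y) = 1
A = I*√87539 (A = √(-87539) = I*√87539 ≈ 295.87*I)
1/(A - 113*Q(9, 51)) = 1/(I*√87539 - 113*1) = 1/(I*√87539 - 113) = 1/(-113 + I*√87539)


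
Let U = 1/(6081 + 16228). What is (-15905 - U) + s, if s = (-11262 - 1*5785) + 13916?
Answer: -424674125/22309 ≈ -19036.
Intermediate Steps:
U = 1/22309 ≈ 4.4825e-5
s = -3131 (s = (-11262 - 5785) + 13916 = -17047 + 13916 = -3131)
(-15905 - U) + s = (-15905 - 1*1/22309) - 3131 = (-15905 - 1/22309) - 3131 = -354824646/22309 - 3131 = -424674125/22309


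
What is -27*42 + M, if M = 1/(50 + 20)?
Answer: -79379/70 ≈ -1134.0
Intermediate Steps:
M = 1/70 ≈ 0.014286
-27*42 + M = -27*42 + 1/70 = -1134 + 1/70 = -79379/70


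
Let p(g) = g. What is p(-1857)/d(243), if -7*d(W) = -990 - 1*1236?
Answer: -619/106 ≈ -5.8396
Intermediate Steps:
d(W) = 318 (d(W) = -(-990 - 1*1236)/7 = -(-990 - 1236)/7 = -⅐*(-2226) = 318)
p(-1857)/d(243) = -1857/318 = -1857*1/318 = -619/106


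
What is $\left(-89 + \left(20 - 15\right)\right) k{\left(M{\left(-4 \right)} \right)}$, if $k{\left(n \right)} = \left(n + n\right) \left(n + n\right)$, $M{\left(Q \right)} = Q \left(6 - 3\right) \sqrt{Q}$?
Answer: $193536$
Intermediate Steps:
$M{\left(Q \right)} = 3 Q^{\frac{3}{2}}$ ($M{\left(Q \right)} = Q 3 \sqrt{Q} = 3 Q \sqrt{Q} = 3 Q^{\frac{3}{2}}$)
$k{\left(n \right)} = 4 n^{2}$ ($k{\left(n \right)} = 2 n 2 n = 4 n^{2}$)
$\left(-89 + \left(20 - 15\right)\right) k{\left(M{\left(-4 \right)} \right)} = \left(-89 + \left(20 - 15\right)\right) 4 \left(3 \left(-4\right)^{\frac{3}{2}}\right)^{2} = \left(-89 + \left(20 - 15\right)\right) 4 \left(3 \left(- 8 i\right)\right)^{2} = \left(-89 + 5\right) 4 \left(- 24 i\right)^{2} = - 84 \cdot 4 \left(-576\right) = \left(-84\right) \left(-2304\right) = 193536$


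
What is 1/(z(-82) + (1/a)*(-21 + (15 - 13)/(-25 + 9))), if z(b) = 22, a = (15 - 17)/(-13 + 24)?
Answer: 16/2211 ≈ 0.0072365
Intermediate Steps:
a = -2/11 ≈ -0.18182
1/(z(-82) + (1/a)*(-21 + (15 - 13)/(-25 + 9))) = 1/(22 + (1/(-2/11))*(-21 + (15 - 13)/(-25 + 9))) = 1/(22 + (1*(-11/2))*(-21 + 2/(-16))) = 1/(22 - 11*(-21 + 2*(-1/16))/2) = 1/(22 - 11*(-21 - ⅛)/2) = 1/(22 - 11/2*(-169/8)) = 1/(22 + 1859/16) = 1/(2211/16) = 16/2211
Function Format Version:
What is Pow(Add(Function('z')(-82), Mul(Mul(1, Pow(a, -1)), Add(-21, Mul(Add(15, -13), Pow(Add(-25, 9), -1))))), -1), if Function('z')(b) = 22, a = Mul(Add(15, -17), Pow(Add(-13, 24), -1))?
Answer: Rational(16, 2211) ≈ 0.0072365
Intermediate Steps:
a = Rational(-2, 11) (a = Mul(-2, Pow(11, -1)) = Mul(-2, Rational(1, 11)) = Rational(-2, 11) ≈ -0.18182)
Pow(Add(Function('z')(-82), Mul(Mul(1, Pow(a, -1)), Add(-21, Mul(Add(15, -13), Pow(Add(-25, 9), -1))))), -1) = Pow(Add(22, Mul(Mul(1, Pow(Rational(-2, 11), -1)), Add(-21, Mul(Add(15, -13), Pow(Add(-25, 9), -1))))), -1) = Pow(Add(22, Mul(Mul(1, Rational(-11, 2)), Add(-21, Mul(2, Pow(-16, -1))))), -1) = Pow(Add(22, Mul(Rational(-11, 2), Add(-21, Mul(2, Rational(-1, 16))))), -1) = Pow(Add(22, Mul(Rational(-11, 2), Add(-21, Rational(-1, 8)))), -1) = Pow(Add(22, Mul(Rational(-11, 2), Rational(-169, 8))), -1) = Pow(Add(22, Rational(1859, 16)), -1) = Pow(Rational(2211, 16), -1) = Rational(16, 2211)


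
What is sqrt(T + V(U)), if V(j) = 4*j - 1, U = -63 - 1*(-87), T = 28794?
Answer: sqrt(28889) ≈ 169.97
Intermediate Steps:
U = 24 (U = -63 + 87 = 24)
V(j) = -1 + 4*j
sqrt(T + V(U)) = sqrt(28794 + (-1 + 4*24)) = sqrt(28794 + (-1 + 96)) = sqrt(28794 + 95) = sqrt(28889)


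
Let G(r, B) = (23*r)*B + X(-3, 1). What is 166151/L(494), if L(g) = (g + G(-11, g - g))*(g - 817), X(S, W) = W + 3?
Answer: -166151/160854 ≈ -1.0329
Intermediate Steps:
X(S, W) = 3 + W
G(r, B) = 4 + 23*B*r (G(r, B) = (23*r)*B + (3 + 1) = 23*B*r + 4 = 4 + 23*B*r)
L(g) = (-817 + g)*(4 + g) (L(g) = (g + (4 + 23*(g - g)*(-11)))*(g - 817) = (g + (4 + 23*0*(-11)))*(-817 + g) = (g + (4 + 0))*(-817 + g) = (g + 4)*(-817 + g) = (4 + g)*(-817 + g) = (-817 + g)*(4 + g))
166151/L(494) = 166151/(-3268 + 494² - 813*494) = 166151/(-3268 + 244036 - 401622) = 166151/(-160854) = 166151*(-1/160854) = -166151/160854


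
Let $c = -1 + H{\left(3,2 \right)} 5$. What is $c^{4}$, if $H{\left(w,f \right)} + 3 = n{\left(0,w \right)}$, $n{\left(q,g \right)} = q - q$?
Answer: $65536$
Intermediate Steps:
$n{\left(q,g \right)} = 0$
$H{\left(w,f \right)} = -3$ ($H{\left(w,f \right)} = -3 + 0 = -3$)
$c = -16$ ($c = -1 - 15 = -16$)
$c^{4} = \left(-16\right)^{4} = 65536$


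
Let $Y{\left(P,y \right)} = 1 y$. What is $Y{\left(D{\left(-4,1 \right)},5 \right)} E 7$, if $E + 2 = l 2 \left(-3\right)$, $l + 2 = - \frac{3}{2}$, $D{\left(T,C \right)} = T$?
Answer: $665$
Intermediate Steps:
$Y{\left(P,y \right)} = y$
$l = - \frac{7}{2}$ ($l = -2 - \frac{3}{2} = - \frac{7}{2} \approx -3.5$)
$E = 19$ ($E = -2 + \left(- \frac{7}{2}\right) 2 \left(-3\right) = -2 - -21 = -2 + 21 = 19$)
$Y{\left(D{\left(-4,1 \right)},5 \right)} E 7 = 5 \cdot 19 \cdot 7 = 95 \cdot 7 = 665$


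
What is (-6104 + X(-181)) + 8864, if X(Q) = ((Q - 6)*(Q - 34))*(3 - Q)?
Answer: 7400480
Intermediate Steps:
X(Q) = (-34 + Q)*(-6 + Q)*(3 - Q) (X(Q) = ((-6 + Q)*(-34 + Q))*(3 - Q) = ((-34 + Q)*(-6 + Q))*(3 - Q) = (-34 + Q)*(-6 + Q)*(3 - Q))
(-6104 + X(-181)) + 8864 = (-6104 + (612 - 1*(-181)³ - 324*(-181) + 43*(-181)²)) + 8864 = (-6104 + (612 - 1*(-5929741) + 58644 + 43*32761)) + 8864 = (-6104 + (612 + 5929741 + 58644 + 1408723)) + 8864 = (-6104 + 7397720) + 8864 = 7391616 + 8864 = 7400480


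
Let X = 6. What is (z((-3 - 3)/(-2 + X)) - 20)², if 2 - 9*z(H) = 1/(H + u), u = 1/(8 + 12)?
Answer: 2937796/7569 ≈ 388.14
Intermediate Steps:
u = 1/20 ≈ 0.050000
z(H) = 2/9 - 1/(9*(1/20 + H)) (z(H) = 2/9 - 1/(9*(H + 1/20)) = 2/9 - 1/(9*(1/20 + H)))
(z((-3 - 3)/(-2 + X)) - 20)² = (2*(-9 + 20*((-3 - 3)/(-2 + 6)))/(9*(1 + 20*((-3 - 3)/(-2 + 6)))) - 20)² = (2*(-9 + 20*(-6/4))/(9*(1 + 20*(-6/4))) - 20)² = (2*(-9 + 20*(-6*¼))/(9*(1 + 20*(-6*¼))) - 20)² = (2*(-9 + 20*(-3/2))/(9*(1 + 20*(-3/2))) - 20)² = (2*(-9 - 30)/(9*(1 - 30)) - 20)² = ((2/9)*(-39)/(-29) - 20)² = ((2/9)*(-1/29)*(-39) - 20)² = (26/87 - 20)² = (-1714/87)² = 2937796/7569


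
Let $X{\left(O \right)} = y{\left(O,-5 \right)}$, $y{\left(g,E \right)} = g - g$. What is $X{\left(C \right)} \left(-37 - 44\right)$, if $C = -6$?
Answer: $0$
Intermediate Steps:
$y{\left(g,E \right)} = 0$
$X{\left(O \right)} = 0$
$X{\left(C \right)} \left(-37 - 44\right) = 0 \left(-37 - 44\right) = 0 \left(-81\right) = 0$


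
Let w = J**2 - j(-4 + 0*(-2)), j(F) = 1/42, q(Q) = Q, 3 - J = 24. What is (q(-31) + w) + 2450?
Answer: 120119/42 ≈ 2860.0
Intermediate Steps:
J = -21 (J = 3 - 1*24 = 3 - 24 = -21)
j(F) = 1/42
w = 18521/42 (w = (-21)**2 - 1*1/42 = 441 - 1/42 = 18521/42 ≈ 440.98)
(q(-31) + w) + 2450 = (-31 + 18521/42) + 2450 = 17219/42 + 2450 = 120119/42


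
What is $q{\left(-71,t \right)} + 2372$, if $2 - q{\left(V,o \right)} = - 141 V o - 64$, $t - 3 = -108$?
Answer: $1053593$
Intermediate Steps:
$t = -105$ ($t = 3 - 108 = -105$)
$q{\left(V,o \right)} = 66 + 141 V o$ ($q{\left(V,o \right)} = 2 - \left(- 141 V o - 64\right) = 2 - \left(-64 - 141 V o\right) = 2 + \left(64 + 141 V o\right) = 66 + 141 V o$)
$q{\left(-71,t \right)} + 2372 = \left(66 + 141 \left(-71\right) \left(-105\right)\right) + 2372 = \left(66 + 1051155\right) + 2372 = 1051221 + 2372 = 1053593$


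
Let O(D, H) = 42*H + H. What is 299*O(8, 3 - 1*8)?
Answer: -64285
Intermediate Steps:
O(D, H) = 43*H
299*O(8, 3 - 1*8) = 299*(43*(3 - 1*8)) = 299*(43*(3 - 8)) = 299*(43*(-5)) = 299*(-215) = -64285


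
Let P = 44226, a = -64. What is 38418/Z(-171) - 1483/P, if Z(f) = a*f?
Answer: 2460299/707616 ≈ 3.4769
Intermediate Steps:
Z(f) = -64*f
38418/Z(-171) - 1483/P = 38418/((-64*(-171))) - 1483/44226 = 38418/10944 - 1483*1/44226 = 38418*(1/10944) - 1483/44226 = 337/96 - 1483/44226 = 2460299/707616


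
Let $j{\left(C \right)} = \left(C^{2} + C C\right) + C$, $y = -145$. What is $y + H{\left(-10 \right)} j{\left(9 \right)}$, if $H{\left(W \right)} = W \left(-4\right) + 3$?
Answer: $7208$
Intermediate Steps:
$j{\left(C \right)} = C + 2 C^{2}$ ($j{\left(C \right)} = \left(C^{2} + C^{2}\right) + C = 2 C^{2} + C = C + 2 C^{2}$)
$H{\left(W \right)} = 3 - 4 W$ ($H{\left(W \right)} = - 4 W + 3 = 3 - 4 W$)
$y + H{\left(-10 \right)} j{\left(9 \right)} = -145 + \left(3 - -40\right) 9 \left(1 + 2 \cdot 9\right) = -145 + \left(3 + 40\right) 9 \left(1 + 18\right) = -145 + 43 \cdot 9 \cdot 19 = -145 + 43 \cdot 171 = -145 + 7353 = 7208$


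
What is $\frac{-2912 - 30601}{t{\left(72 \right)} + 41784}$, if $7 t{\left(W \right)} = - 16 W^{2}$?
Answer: $- \frac{78197}{69848} \approx -1.1195$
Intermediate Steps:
$t{\left(W \right)} = - \frac{16 W^{2}}{7}$ ($t{\left(W \right)} = \frac{\left(-16\right) W^{2}}{7} = - \frac{16 W^{2}}{7}$)
$\frac{-2912 - 30601}{t{\left(72 \right)} + 41784} = \frac{-2912 - 30601}{- \frac{16 \cdot 72^{2}}{7} + 41784} = - \frac{33513}{\left(- \frac{16}{7}\right) 5184 + 41784} = - \frac{33513}{- \frac{82944}{7} + 41784} = - \frac{33513}{\frac{209544}{7}} = \left(-33513\right) \frac{7}{209544} = - \frac{78197}{69848}$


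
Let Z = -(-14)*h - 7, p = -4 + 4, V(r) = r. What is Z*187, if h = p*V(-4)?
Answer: -1309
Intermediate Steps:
p = 0
h = 0 (h = 0*(-4) = 0)
Z = -7 (Z = -(-14)*0 - 7 = -14*0 - 7 = 0 - 7 = -7)
Z*187 = -7*187 = -1309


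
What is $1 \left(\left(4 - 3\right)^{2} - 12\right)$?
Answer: $-11$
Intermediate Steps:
$1 \left(\left(4 - 3\right)^{2} - 12\right) = 1 \left(1^{2} - 12\right) = 1 \left(1 - 12\right) = 1 \left(-11\right) = -11$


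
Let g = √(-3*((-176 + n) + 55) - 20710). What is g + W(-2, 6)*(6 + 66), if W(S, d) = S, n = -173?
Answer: -144 + 2*I*√4957 ≈ -144.0 + 140.81*I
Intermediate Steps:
g = 2*I*√4957 (g = √(-3*((-176 - 173) + 55) - 20710) = √(-3*(-349 + 55) - 20710) = √(-3*(-294) - 20710) = √(882 - 20710) = √(-19828) = 2*I*√4957 ≈ 140.81*I)
g + W(-2, 6)*(6 + 66) = 2*I*√4957 - 2*(6 + 66) = 2*I*√4957 - 2*72 = 2*I*√4957 - 144 = -144 + 2*I*√4957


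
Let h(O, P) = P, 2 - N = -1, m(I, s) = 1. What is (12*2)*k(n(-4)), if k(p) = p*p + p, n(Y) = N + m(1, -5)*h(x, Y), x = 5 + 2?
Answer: 0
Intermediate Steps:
x = 7
N = 3 (N = 2 - 1*(-1) = 2 + 1 = 3)
n(Y) = 3 + Y (n(Y) = 3 + 1*Y = 3 + Y)
k(p) = p + p**2 (k(p) = p**2 + p = p + p**2)
(12*2)*k(n(-4)) = (12*2)*((3 - 4)*(1 + (3 - 4))) = 24*(-(1 - 1)) = 24*(-1*0) = 24*0 = 0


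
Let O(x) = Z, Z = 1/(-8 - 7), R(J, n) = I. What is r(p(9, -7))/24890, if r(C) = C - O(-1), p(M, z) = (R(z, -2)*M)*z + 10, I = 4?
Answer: -191/19650 ≈ -0.0097201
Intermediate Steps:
R(J, n) = 4
Z = -1/15 (Z = 1/(-15) = -1/15 ≈ -0.066667)
O(x) = -1/15
p(M, z) = 10 + 4*M*z (p(M, z) = (4*M)*z + 10 = 4*M*z + 10 = 10 + 4*M*z)
r(C) = 1/15 + C (r(C) = C - 1*(-1/15) = C + 1/15 = 1/15 + C)
r(p(9, -7))/24890 = (1/15 + (10 + 4*9*(-7)))/24890 = (1/15 + (10 - 252))*(1/24890) = (1/15 - 242)*(1/24890) = -3629/15*1/24890 = -191/19650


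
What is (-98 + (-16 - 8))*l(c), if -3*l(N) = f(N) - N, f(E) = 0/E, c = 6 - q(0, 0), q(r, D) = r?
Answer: -244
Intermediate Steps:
c = 6 (c = 6 - 1*0 = 6 + 0 = 6)
f(E) = 0
l(N) = N/3 (l(N) = -(0 - N)/3 = -(-1)*N/3 = N/3)
(-98 + (-16 - 8))*l(c) = (-98 + (-16 - 8))*((⅓)*6) = (-98 - 24)*2 = -122*2 = -244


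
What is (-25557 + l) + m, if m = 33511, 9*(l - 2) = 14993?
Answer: 86597/9 ≈ 9621.9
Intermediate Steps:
l = 15011/9 (l = 2 + (1/9)*14993 = 2 + 14993/9 = 15011/9 ≈ 1667.9)
(-25557 + l) + m = (-25557 + 15011/9) + 33511 = -215002/9 + 33511 = 86597/9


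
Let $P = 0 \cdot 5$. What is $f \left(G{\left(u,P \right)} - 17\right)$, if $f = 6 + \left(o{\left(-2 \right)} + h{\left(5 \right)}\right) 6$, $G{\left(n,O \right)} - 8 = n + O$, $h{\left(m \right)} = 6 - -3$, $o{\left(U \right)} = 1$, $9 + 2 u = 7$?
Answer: $-660$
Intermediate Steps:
$u = -1$ ($u = - \frac{9}{2} + \frac{1}{2} \cdot 7 = - \frac{9}{2} + \frac{7}{2} = -1$)
$h{\left(m \right)} = 9$ ($h{\left(m \right)} = 6 + 3 = 9$)
$P = 0$
$G{\left(n,O \right)} = 8 + O + n$ ($G{\left(n,O \right)} = 8 + \left(n + O\right) = 8 + \left(O + n\right) = 8 + O + n$)
$f = 66$ ($f = 6 + \left(1 + 9\right) 6 = 6 + 10 \cdot 6 = 6 + 60 = 66$)
$f \left(G{\left(u,P \right)} - 17\right) = 66 \left(\left(8 + 0 - 1\right) - 17\right) = 66 \left(7 - 17\right) = 66 \left(-10\right) = -660$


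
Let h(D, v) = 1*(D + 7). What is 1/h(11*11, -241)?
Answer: 1/128 ≈ 0.0078125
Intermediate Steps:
h(D, v) = 7 + D (h(D, v) = 1*(7 + D) = 7 + D)
1/h(11*11, -241) = 1/(7 + 11*11) = 1/(7 + 121) = 1/128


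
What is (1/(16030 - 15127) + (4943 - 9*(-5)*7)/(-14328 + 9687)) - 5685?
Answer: -378247176/66521 ≈ -5686.1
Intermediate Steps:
(1/(16030 - 15127) + (4943 - 9*(-5)*7)/(-14328 + 9687)) - 5685 = (1/903 + (4943 + 45*7)/(-4641)) - 5685 = (1/903 + (4943 + 315)*(-1/4641)) - 5685 = (1/903 + 5258*(-1/4641)) - 5685 = (1/903 - 5258/4641) - 5685 = -75291/66521 - 5685 = -378247176/66521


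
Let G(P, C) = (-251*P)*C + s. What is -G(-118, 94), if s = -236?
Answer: -2783856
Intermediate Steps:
G(P, C) = -236 - 251*C*P (G(P, C) = (-251*P)*C - 236 = -251*C*P - 236 = -236 - 251*C*P)
-G(-118, 94) = -(-236 - 251*94*(-118)) = -(-236 + 2784092) = -1*2783856 = -2783856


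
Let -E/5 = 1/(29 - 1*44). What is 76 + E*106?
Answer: 334/3 ≈ 111.33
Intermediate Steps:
E = ⅓ (E = -5/(29 - 1*44) = -5/(29 - 44) = -5/(-15) = -5*(-1/15) = ⅓ ≈ 0.33333)
76 + E*106 = 76 + (⅓)*106 = 76 + 106/3 = 334/3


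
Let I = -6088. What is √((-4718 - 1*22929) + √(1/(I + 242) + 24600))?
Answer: √(-944856020252 + 5846*√840722607754)/5846 ≈ 165.8*I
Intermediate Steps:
√((-4718 - 1*22929) + √(1/(I + 242) + 24600)) = √((-4718 - 1*22929) + √(1/(-6088 + 242) + 24600)) = √((-4718 - 22929) + √(1/(-5846) + 24600)) = √(-27647 + √(-1/5846 + 24600)) = √(-27647 + √(143811599/5846)) = √(-27647 + √840722607754/5846)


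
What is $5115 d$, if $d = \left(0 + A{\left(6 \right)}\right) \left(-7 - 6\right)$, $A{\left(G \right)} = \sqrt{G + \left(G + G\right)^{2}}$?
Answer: $- 332475 \sqrt{6} \approx -8.1439 \cdot 10^{5}$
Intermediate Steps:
$A{\left(G \right)} = \sqrt{G + 4 G^{2}}$ ($A{\left(G \right)} = \sqrt{G + \left(2 G\right)^{2}} = \sqrt{G + 4 G^{2}}$)
$d = - 65 \sqrt{6}$ ($d = \left(0 + \sqrt{6 \left(1 + 4 \cdot 6\right)}\right) \left(-7 - 6\right) = \left(0 + \sqrt{6 \left(1 + 24\right)}\right) \left(-13\right) = \left(0 + \sqrt{6 \cdot 25}\right) \left(-13\right) = \left(0 + \sqrt{150}\right) \left(-13\right) = \left(0 + 5 \sqrt{6}\right) \left(-13\right) = 5 \sqrt{6} \left(-13\right) = - 65 \sqrt{6} \approx -159.22$)
$5115 d = 5115 \left(- 65 \sqrt{6}\right) = - 332475 \sqrt{6}$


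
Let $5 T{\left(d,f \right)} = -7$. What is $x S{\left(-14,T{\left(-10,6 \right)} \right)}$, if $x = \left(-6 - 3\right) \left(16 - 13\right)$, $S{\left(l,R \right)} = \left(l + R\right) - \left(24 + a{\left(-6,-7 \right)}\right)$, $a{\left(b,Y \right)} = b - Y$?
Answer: $\frac{5454}{5} \approx 1090.8$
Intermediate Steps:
$T{\left(d,f \right)} = - \frac{7}{5}$ ($T{\left(d,f \right)} = \frac{1}{5} \left(-7\right) = - \frac{7}{5}$)
$S{\left(l,R \right)} = -25 + R + l$ ($S{\left(l,R \right)} = \left(l + R\right) - \left(18 + 7\right) = \left(R + l\right) - 25 = -25 + R + l$)
$x = -27$ ($x = \left(-9\right) 3 = -27$)
$x S{\left(-14,T{\left(-10,6 \right)} \right)} = - 27 \left(-25 - \frac{7}{5} - 14\right) = \left(-27\right) \left(- \frac{202}{5}\right) = \frac{5454}{5}$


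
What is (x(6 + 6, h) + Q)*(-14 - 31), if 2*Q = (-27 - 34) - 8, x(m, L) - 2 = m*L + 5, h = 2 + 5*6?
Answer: -32085/2 ≈ -16043.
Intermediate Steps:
h = 32 (h = 2 + 30 = 32)
x(m, L) = 7 + L*m (x(m, L) = 2 + (m*L + 5) = 2 + (L*m + 5) = 2 + (5 + L*m) = 7 + L*m)
Q = -69/2 (Q = ((-27 - 34) - 8)/2 = (-61 - 8)/2 = (½)*(-69) = -69/2 ≈ -34.500)
(x(6 + 6, h) + Q)*(-14 - 31) = ((7 + 32*(6 + 6)) - 69/2)*(-14 - 31) = ((7 + 32*12) - 69/2)*(-45) = ((7 + 384) - 69/2)*(-45) = (391 - 69/2)*(-45) = (713/2)*(-45) = -32085/2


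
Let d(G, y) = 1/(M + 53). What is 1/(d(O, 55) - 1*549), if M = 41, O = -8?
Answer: -94/51605 ≈ -0.0018215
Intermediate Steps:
d(G, y) = 1/94 (d(G, y) = 1/(41 + 53) = 1/94)
1/(d(O, 55) - 1*549) = 1/(1/94 - 1*549) = 1/(1/94 - 549) = 1/(-51605/94) = -94/51605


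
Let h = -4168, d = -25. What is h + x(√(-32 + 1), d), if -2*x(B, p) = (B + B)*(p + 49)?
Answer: -4168 - 24*I*√31 ≈ -4168.0 - 133.63*I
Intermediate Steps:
x(B, p) = -B*(49 + p) (x(B, p) = -(B + B)*(p + 49)/2 = -2*B*(49 + p)/2 = -B*(49 + p))
h + x(√(-32 + 1), d) = -4168 - √(-32 + 1)*(49 - 25) = -4168 - 1*√(-31)*24 = -4168 - 1*I*√31*24 = -4168 - 24*I*√31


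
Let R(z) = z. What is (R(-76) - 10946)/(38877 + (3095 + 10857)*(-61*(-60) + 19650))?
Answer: -3674/108419999 ≈ -3.3887e-5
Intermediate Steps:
(R(-76) - 10946)/(38877 + (3095 + 10857)*(-61*(-60) + 19650)) = (-76 - 10946)/(38877 + (3095 + 10857)*(-61*(-60) + 19650)) = -11022/(38877 + 13952*(3660 + 19650)) = -11022/(38877 + 13952*23310) = -11022/(38877 + 325221120) = -11022/325259997 = -11022*1/325259997 = -3674/108419999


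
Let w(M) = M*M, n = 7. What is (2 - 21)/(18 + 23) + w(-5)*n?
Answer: 7156/41 ≈ 174.54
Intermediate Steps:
w(M) = M²
(2 - 21)/(18 + 23) + w(-5)*n = (2 - 21)/(18 + 23) + (-5)²*7 = -19/41 + 25*7 = -19*1/41 + 175 = -19/41 + 175 = 7156/41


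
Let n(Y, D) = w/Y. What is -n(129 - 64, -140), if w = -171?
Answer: 171/65 ≈ 2.6308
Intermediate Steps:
n(Y, D) = -171/Y
-n(129 - 64, -140) = -(-171)/(129 - 64) = -(-171)/65 = -1*(-171/65) = 171/65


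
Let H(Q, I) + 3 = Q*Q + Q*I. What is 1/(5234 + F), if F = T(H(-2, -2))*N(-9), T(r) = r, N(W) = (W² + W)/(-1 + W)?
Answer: 1/5198 ≈ 0.00019238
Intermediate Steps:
H(Q, I) = -3 + Q² + I*Q (H(Q, I) = -3 + (Q*Q + Q*I) = -3 + (Q² + I*Q) = -3 + Q² + I*Q)
N(W) = (W + W²)/(-1 + W)
F = -36 (F = (-3 + (-2)² - 2*(-2))*(-9*(1 - 9)/(-1 - 9)) = (-3 + 4 + 4)*(-9*(-8)/(-10)) = 5*(-9*(-⅒)*(-8)) = 5*(-36/5) = -36)
1/(5234 + F) = 1/(5234 - 36) = 1/5198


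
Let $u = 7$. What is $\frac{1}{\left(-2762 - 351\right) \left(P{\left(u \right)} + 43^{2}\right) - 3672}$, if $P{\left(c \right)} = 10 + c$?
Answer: $- \frac{1}{5812530} \approx -1.7204 \cdot 10^{-7}$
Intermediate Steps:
$\frac{1}{\left(-2762 - 351\right) \left(P{\left(u \right)} + 43^{2}\right) - 3672} = \frac{1}{\left(-2762 - 351\right) \left(\left(10 + 7\right) + 43^{2}\right) - 3672} = \frac{1}{- 3113 \left(17 + 1849\right) - 3672} = \frac{1}{\left(-3113\right) 1866 - 3672} = \frac{1}{-5808858 - 3672} = \frac{1}{-5812530} = - \frac{1}{5812530}$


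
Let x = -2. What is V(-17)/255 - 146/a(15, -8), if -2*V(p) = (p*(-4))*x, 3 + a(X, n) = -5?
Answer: 1111/60 ≈ 18.517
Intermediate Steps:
a(X, n) = -8 (a(X, n) = -3 - 5 = -8)
V(p) = -4*p (V(p) = -p*(-4)*(-2)/2 = -(-4*p)*(-2)/2 = -4*p)
V(-17)/255 - 146/a(15, -8) = -4*(-17)/255 - 146/(-8) = 68*(1/255) - 146*(-⅛) = 4/15 + 73/4 = 1111/60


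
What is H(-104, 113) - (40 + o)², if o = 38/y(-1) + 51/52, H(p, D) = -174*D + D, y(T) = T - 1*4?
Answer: -1396837441/67600 ≈ -20663.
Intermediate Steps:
y(T) = -4 + T (y(T) = T - 4 = -4 + T)
H(p, D) = -173*D
o = -1721/260 (o = 38/(-4 - 1) + 51/52 = 38/(-5) + 51*(1/52) = 38*(-⅕) + 51/52 = -38/5 + 51/52 = -1721/260 ≈ -6.6192)
H(-104, 113) - (40 + o)² = -173*113 - (40 - 1721/260)² = -19549 - (8679/260)² = -19549 - 1*75325041/67600 = -19549 - 75325041/67600 = -1396837441/67600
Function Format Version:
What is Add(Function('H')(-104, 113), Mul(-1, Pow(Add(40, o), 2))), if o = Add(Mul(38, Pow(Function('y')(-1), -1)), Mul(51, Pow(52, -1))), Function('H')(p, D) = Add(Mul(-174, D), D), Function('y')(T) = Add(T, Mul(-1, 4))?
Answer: Rational(-1396837441, 67600) ≈ -20663.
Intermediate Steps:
Function('y')(T) = Add(-4, T) (Function('y')(T) = Add(T, -4) = Add(-4, T))
Function('H')(p, D) = Mul(-173, D)
o = Rational(-1721, 260) (o = Add(Mul(38, Pow(Add(-4, -1), -1)), Mul(51, Pow(52, -1))) = Add(Mul(38, Pow(-5, -1)), Mul(51, Rational(1, 52))) = Add(Mul(38, Rational(-1, 5)), Rational(51, 52)) = Add(Rational(-38, 5), Rational(51, 52)) = Rational(-1721, 260) ≈ -6.6192)
Add(Function('H')(-104, 113), Mul(-1, Pow(Add(40, o), 2))) = Add(Mul(-173, 113), Mul(-1, Pow(Add(40, Rational(-1721, 260)), 2))) = Add(-19549, Mul(-1, Pow(Rational(8679, 260), 2))) = Add(-19549, Mul(-1, Rational(75325041, 67600))) = Add(-19549, Rational(-75325041, 67600)) = Rational(-1396837441, 67600)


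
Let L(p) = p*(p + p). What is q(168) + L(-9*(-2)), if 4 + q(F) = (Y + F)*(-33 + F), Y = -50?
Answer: 16574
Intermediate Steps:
L(p) = 2*p**2 (L(p) = p*(2*p) = 2*p**2)
q(F) = -4 + (-50 + F)*(-33 + F)
q(168) + L(-9*(-2)) = (1646 + 168**2 - 83*168) + 2*(-9*(-2))**2 = (1646 + 28224 - 13944) + 2*18**2 = 15926 + 2*324 = 15926 + 648 = 16574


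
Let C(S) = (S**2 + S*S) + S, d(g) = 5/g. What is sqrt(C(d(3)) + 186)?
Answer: sqrt(1739)/3 ≈ 13.900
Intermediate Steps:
C(S) = S + 2*S**2 (C(S) = (S**2 + S**2) + S = 2*S**2 + S = S + 2*S**2)
sqrt(C(d(3)) + 186) = sqrt((5/3)*(1 + 2*(5/3)) + 186) = sqrt((5*(1/3))*(1 + 2*(5*(1/3))) + 186) = sqrt(5*(1 + 2*(5/3))/3 + 186) = sqrt(5*(1 + 10/3)/3 + 186) = sqrt((5/3)*(13/3) + 186) = sqrt(65/9 + 186) = sqrt(1739/9) = sqrt(1739)/3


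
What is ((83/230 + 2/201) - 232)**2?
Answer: 114665911319089/2137212900 ≈ 53652.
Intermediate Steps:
((83/230 + 2/201) - 232)**2 = (17143/46230 - 232)**2 = (-10708217/46230)**2 = 114665911319089/2137212900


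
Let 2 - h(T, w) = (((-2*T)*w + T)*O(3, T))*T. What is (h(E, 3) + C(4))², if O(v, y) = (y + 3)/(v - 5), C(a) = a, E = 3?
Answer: 16641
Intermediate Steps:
O(v, y) = (3 + y)/(-5 + v)
h(T, w) = 2 - T*(-3/2 - T/2)*(T - 2*T*w) (h(T, w) = 2 - ((-2*T)*w + T)*((3 + T)/(-5 + 3))*T = 2 - (-2*T*w + T)*((3 + T)/(-2))*T = 2 - (T - 2*T*w)*(-(3 + T)/2)*T = 2 - (T - 2*T*w)*(-3/2 - T/2)*T = 2 - (-3/2 - T/2)*(T - 2*T*w)*T = 2 - T*(-3/2 - T/2)*(T - 2*T*w))
(h(E, 3) + C(4))² = ((2 + (½)*3²*(3 + 3) - 1*3*3²*(3 + 3)) + 4)² = ((2 + (½)*9*6 - 1*3*9*6) + 4)² = ((2 + 27 - 162) + 4)² = (-133 + 4)² = (-129)² = 16641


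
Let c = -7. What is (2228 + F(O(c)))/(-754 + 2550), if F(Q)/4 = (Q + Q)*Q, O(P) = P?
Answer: 655/449 ≈ 1.4588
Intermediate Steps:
F(Q) = 8*Q**2 (F(Q) = 4*((Q + Q)*Q) = 4*((2*Q)*Q) = 4*(2*Q**2) = 8*Q**2)
(2228 + F(O(c)))/(-754 + 2550) = (2228 + 8*(-7)**2)/(-754 + 2550) = (2228 + 8*49)/1796 = (2228 + 392)*(1/1796) = 2620*(1/1796) = 655/449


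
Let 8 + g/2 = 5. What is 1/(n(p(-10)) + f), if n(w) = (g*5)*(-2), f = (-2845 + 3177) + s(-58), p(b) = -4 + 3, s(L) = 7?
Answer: 1/399 ≈ 0.0025063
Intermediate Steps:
g = -6 (g = -16 + 2*5 = -16 + 10 = -6)
p(b) = -1
f = 339 (f = (-2845 + 3177) + 7 = 332 + 7 = 339)
n(w) = 60 (n(w) = -6*5*(-2) = -30*(-2) = 60)
1/(n(p(-10)) + f) = 1/(60 + 339) = 1/399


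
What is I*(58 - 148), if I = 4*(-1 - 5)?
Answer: 2160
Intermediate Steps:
I = -24 (I = 4*(-6) = -24)
I*(58 - 148) = -24*(58 - 148) = -24*(-90) = 2160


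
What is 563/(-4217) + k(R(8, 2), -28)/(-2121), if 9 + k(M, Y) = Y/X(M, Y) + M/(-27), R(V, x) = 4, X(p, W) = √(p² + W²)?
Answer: -31199722/241494939 + √2/3030 ≈ -0.12873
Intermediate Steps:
X(p, W) = √(W² + p²)
k(M, Y) = -9 - M/27 + Y/√(M² + Y²) (k(M, Y) = -9 + (Y/(√(Y² + M²)) + M/(-27)) = -9 + (Y/(√(M² + Y²)) + M*(-1/27)) = -9 + (Y/√(M² + Y²) - M/27) = -9 + (-M/27 + Y/√(M² + Y²)) = -9 - M/27 + Y/√(M² + Y²))
563/(-4217) + k(R(8, 2), -28)/(-2121) = 563/(-4217) + (-9 - 1/27*4 - 28/√(4² + (-28)²))/(-2121) = 563*(-1/4217) + (-9 - 4/27 - 28/√(16 + 784))*(-1/2121) = -563/4217 + (-9 - 4/27 - 7*√2/10)*(-1/2121) = -563/4217 + (-247/27 - 7*√2/10)*(-1/2121) = -563/4217 + (247/57267 + √2/3030) = -31199722/241494939 + √2/3030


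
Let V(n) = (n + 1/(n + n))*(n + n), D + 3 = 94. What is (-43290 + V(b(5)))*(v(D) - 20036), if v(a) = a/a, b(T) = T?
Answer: 866293365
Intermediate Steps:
D = 91 (D = -3 + 94 = 91)
v(a) = 1
V(n) = 2*n*(n + 1/(2*n)) (V(n) = (n + 1/(2*n))*(2*n) = 2*n*(n + 1/(2*n)))
(-43290 + V(b(5)))*(v(D) - 20036) = (-43290 + (1 + 2*5**2))*(1 - 20036) = (-43290 + (1 + 2*25))*(-20035) = (-43290 + (1 + 50))*(-20035) = (-43290 + 51)*(-20035) = -43239*(-20035) = 866293365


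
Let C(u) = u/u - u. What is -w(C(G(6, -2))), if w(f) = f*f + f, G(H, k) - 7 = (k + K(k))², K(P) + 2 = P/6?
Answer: -47722/81 ≈ -589.16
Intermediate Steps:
K(P) = -2 + P/6
G(H, k) = 7 + (-2 + 7*k/6)² (G(H, k) = 7 + (k + (-2 + k/6))² = 7 + (-2 + 7*k/6)²)
C(u) = 1 - u
w(f) = f + f² (w(f) = f² + f = f + f²)
-w(C(G(6, -2))) = -(1 - (7 + (-12 + 7*(-2))²/36))*(1 + (1 - (7 + (-12 + 7*(-2))²/36))) = -(1 - (7 + (-12 - 14)²/36))*(1 + (1 - (7 + (-12 - 14)²/36))) = -(1 - (7 + (1/36)*(-26)²))*(1 + (1 - (7 + (1/36)*(-26)²))) = -(1 - (7 + (1/36)*676))*(1 + (1 - (7 + (1/36)*676))) = -(1 - (7 + 169/9))*(1 + (1 - (7 + 169/9))) = -(1 - 1*232/9)*(1 + (1 - 1*232/9)) = -(1 - 232/9)*(1 + (1 - 232/9)) = -(-223)*(1 - 223/9)/9 = -(-223)*(-214)/(9*9) = -1*47722/81 = -47722/81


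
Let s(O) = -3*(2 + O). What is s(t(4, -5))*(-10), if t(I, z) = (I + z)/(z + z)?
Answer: 63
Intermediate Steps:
t(I, z) = (I + z)/(2*z) (t(I, z) = (I + z)/((2*z)) = (I + z)*(1/(2*z)) = (I + z)/(2*z))
s(O) = -6 - 3*O
s(t(4, -5))*(-10) = (-6 - 3*(4 - 5)/(2*(-5)))*(-10) = (-6 - 3*(-1)*(-1)/(2*5))*(-10) = (-6 - 3*⅒)*(-10) = (-6 - 3/10)*(-10) = -63/10*(-10) = 63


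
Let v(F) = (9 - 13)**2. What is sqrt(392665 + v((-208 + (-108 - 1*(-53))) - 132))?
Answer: sqrt(392681) ≈ 626.64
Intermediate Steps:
v(F) = 16 (v(F) = (-4)**2 = 16)
sqrt(392665 + v((-208 + (-108 - 1*(-53))) - 132)) = sqrt(392665 + 16) = sqrt(392681)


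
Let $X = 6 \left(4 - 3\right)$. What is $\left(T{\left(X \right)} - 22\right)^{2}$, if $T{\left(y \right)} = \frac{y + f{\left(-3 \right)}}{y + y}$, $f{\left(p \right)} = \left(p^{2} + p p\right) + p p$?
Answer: $\frac{5929}{16} \approx 370.56$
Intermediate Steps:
$f{\left(p \right)} = 3 p^{2}$ ($f{\left(p \right)} = \left(p^{2} + p^{2}\right) + p^{2} = 2 p^{2} + p^{2} = 3 p^{2}$)
$X = 6$ ($X = 6 \cdot 1 = 6$)
$T{\left(y \right)} = \frac{27 + y}{2 y}$ ($T{\left(y \right)} = \frac{y + 3 \left(-3\right)^{2}}{y + y} = \frac{y + 3 \cdot 9}{2 y} = \left(y + 27\right) \frac{1}{2 y} = \left(27 + y\right) \frac{1}{2 y} = \frac{27 + y}{2 y}$)
$\left(T{\left(X \right)} - 22\right)^{2} = \left(\frac{27 + 6}{2 \cdot 6} - 22\right)^{2} = \left(\frac{1}{2} \cdot \frac{1}{6} \cdot 33 - 22\right)^{2} = \left(\frac{11}{4} - 22\right)^{2} = \left(- \frac{77}{4}\right)^{2} = \frac{5929}{16}$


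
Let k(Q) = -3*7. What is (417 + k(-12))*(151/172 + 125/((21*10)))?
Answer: 175593/301 ≈ 583.37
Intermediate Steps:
k(Q) = -21
(417 + k(-12))*(151/172 + 125/((21*10))) = (417 - 21)*(151/172 + 125/((21*10))) = 396*(151*(1/172) + 125/210) = 396*(151/172 + 125*(1/210)) = 396*(151/172 + 25/42) = 396*(5321/3612) = 175593/301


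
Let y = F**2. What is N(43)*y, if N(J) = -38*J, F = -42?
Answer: -2882376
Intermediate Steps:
y = 1764 (y = (-42)**2 = 1764)
N(43)*y = -38*43*1764 = -1634*1764 = -2882376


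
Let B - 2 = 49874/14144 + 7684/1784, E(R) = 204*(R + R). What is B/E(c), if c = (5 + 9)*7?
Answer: 15507719/63057007104 ≈ 0.00024593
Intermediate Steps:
c = 98 (c = 14*7 = 98)
E(R) = 408*R (E(R) = 204*(2*R) = 408*R)
B = 15507719/1577056 (B = 2 + (49874/14144 + 7684/1784) = 2 + (49874*(1/14144) + 7684*(1/1784)) = 2 + (24937/7072 + 1921/446) = 2 + 12353607/1577056 = 15507719/1577056 ≈ 9.8333)
B/E(c) = 15507719/(1577056*((408*98))) = (15507719/1577056)/39984 = (15507719/1577056)*(1/39984) = 15507719/63057007104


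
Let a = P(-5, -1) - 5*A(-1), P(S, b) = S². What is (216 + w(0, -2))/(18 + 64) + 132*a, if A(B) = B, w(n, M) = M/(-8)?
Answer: 1299745/328 ≈ 3962.6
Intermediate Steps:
w(n, M) = -M/8 (w(n, M) = M*(-⅛) = -M/8)
a = 30 (a = (-5)² - 5*(-1) = 25 + 5 = 30)
(216 + w(0, -2))/(18 + 64) + 132*a = (216 - ⅛*(-2))/(18 + 64) + 132*30 = (216 + ¼)/82 + 3960 = (865/4)*(1/82) + 3960 = 865/328 + 3960 = 1299745/328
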